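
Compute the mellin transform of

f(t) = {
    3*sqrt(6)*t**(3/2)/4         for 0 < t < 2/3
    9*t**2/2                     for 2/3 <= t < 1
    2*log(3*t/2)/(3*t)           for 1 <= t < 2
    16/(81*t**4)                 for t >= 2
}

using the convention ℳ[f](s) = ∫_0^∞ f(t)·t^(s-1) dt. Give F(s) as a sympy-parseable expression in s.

invert the common scale on t to get t**(3/2) on [0, 1); 2*t**2 on [1, 3/2); log(t)/t on [3/2, 3); …
slice at 2/3, 1, 2, transform all 4 pieces, and sum them
between 0 and 2/3 the integrand is 3*sqrt(6)*t**(3/2)/4·t^(s-1)
on [2/3, 1) integrate f = 9*t**2/2 against the kernel
∫ over [1, 2) of 2*log(3*t/2)/(3*t)·t^(s-1) joins the sum
between 2 and ∞ the integrand is 16/(81*t**4)·t^(s-1)

(324*2**s*(s - 4)*(s + 2)*(s**2 - 2*s + 1) - 324*2**s*(s - 4)*(2*s + 3)*(s**2 - 2*s + 1) - 108*3**s*s*(s - 4)*(s + 2)*(2*s + 3)*log(3) + 108*3**s*s*(s - 4)*(s + 2)*(2*s + 3)*log(2) - 108*3**s*(s - 4)*(s + 2)*(2*s + 3)*log(2) + 108*3**s*(s - 4)*(s + 2)*(2*s + 3) + 108*3**s*(s - 4)*(s + 2)*(2*s + 3)*log(3) + 729*3**s*(s - 4)*(2*s + 3)*(s**2 - 2*s + 1) + 54*6**s*s*(s - 4)*(s + 2)*(2*s + 3)*log(3) - 54*6**s*(s - 4)*(s + 2)*(2*s + 3)*log(3) - 54*6**s*(s - 4)*(s + 2)*(2*s + 3) - 2*6**s*(s + 2)*(2*s + 3)*(s**2 - 2*s + 1))/(162*3**s*(s - 4)*(s + 2)*(2*s + 3)*(s**2 - 2*s + 1))
  -3/2 < Re(s) < 4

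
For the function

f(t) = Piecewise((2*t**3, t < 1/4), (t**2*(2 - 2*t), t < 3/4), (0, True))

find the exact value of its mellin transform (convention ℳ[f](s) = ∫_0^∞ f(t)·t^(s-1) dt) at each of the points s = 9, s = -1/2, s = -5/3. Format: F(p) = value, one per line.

peel off the shared t-power: 2*t on [0, 1/4); 2 - 2*t on [1/4, 3/4)
undo the common scale on t: t on [0, 1/2); 2 - t on [1/2, 3/2)
cuts at 1/4: linearity sums the 2 kernel integrals
segment 0 to 1/4 holds 2*t**3; add its integral
[1/4, 3/4) adds the kernel integral of t**2*(2 - 2*t)

F(9) = 2657179/1107296256
F(-1/2) = -7/60 + 11*sqrt(3)/40
F(-5/3) = -21*2**(1/3)/8 + 39*6**(1/3)/16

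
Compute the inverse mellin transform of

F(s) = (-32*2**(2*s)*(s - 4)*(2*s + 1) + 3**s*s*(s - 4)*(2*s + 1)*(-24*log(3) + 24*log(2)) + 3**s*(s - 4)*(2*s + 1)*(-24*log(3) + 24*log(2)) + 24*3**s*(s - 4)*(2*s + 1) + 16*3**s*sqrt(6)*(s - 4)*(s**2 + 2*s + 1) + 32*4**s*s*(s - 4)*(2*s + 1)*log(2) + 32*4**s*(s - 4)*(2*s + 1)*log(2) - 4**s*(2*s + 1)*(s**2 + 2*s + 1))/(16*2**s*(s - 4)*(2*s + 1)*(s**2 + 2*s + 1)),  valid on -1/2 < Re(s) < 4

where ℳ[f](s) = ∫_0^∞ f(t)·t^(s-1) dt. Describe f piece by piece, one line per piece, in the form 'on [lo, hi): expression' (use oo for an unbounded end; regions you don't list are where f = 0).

cuts at 3/2, 2: linearity sums the 3 kernel integrals
for t in [0, 3/2): the term is ∫ sqrt(t)·t^(s-1)
[3/2, 2) adds the kernel integral of t*log(t)
on [2, ∞): add ∫ t**(-4)·t^(s-1) dt

on [0, 3/2): sqrt(t)
on [3/2, 2): t*log(t)
on [2, oo): t**(-4)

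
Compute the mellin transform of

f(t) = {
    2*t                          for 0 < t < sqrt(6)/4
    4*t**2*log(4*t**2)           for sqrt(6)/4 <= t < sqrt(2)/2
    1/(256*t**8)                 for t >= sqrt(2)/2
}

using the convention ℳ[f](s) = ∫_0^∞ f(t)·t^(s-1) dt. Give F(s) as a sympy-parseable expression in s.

(sqrt(2)/4)**s*(32*2**s*s*(s - 8)*(s + 1)*log(2) - 64*2**s*(s - 8)*(s + 1) + 64*2**s*(s - 8)*(s + 1)*log(2) - 2**s*(s + 1)*(s**2 + 4*s + 4) + 3**(s/2)*s*(s - 8)*(s + 1)*(-24*log(3) + 24*log(2)) + 3**(s/2)*(s - 8)*(s + 1)*(-48*log(3) + 48*log(2)) + 48*3**(s/2)*(s - 8)*(s + 1) + 8*3**(s/2)*sqrt(6)*(s - 8)*(s**2 + 4*s + 4))/(16*(s - 8)*(s + 1)*(s**2 + 4*s + 4))
  -1 < Re(s) < 8

reversing the common scale on t: t on [0, sqrt(6)/2); t**2*log(t**2) on [sqrt(6)/2, sqrt(2)); t**(-8) on [sqrt(2), ∞)
reversing the power substitution: sqrt(t) on [0, 3/2); t*log(t) on [3/2, 2); t**(-4) on [2, ∞)
linearity at sqrt(6)/4, sqrt(2)/2 turns ℳ[f](s) into 3 summed integrals
segment 0 to sqrt(6)/4 holds 2*t; add its integral
on [sqrt(6)/4, sqrt(2)/2) integrate f = 4*t**2*log(4*t**2) against the kernel
on [sqrt(2)/2, ∞): add ∫ 1/(256*t**8)·t^(s-1) dt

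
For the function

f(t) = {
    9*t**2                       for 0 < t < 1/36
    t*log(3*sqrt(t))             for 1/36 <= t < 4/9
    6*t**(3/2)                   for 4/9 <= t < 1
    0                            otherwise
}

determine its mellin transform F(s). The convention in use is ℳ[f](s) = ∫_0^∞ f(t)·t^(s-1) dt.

(-512*2**(4*s)*(s + 1)**2*(s + 2) + 64*2**(4*s)*(s + 1)*(s + 2)*(2*s + 3)*log(2) - 32*2**(4*s)*(s + 2)*(2*s + 3) + 1728*6**(2*s)*(s + 1)**2*(s + 2) + (s + 1)**2*(2*s + 3) + 4*(s + 1)*(s + 2)*(2*s + 3)*log(2) + 2*(s + 2)*(2*s + 3))/(144*6**(2*s)*(s + 1)**2*(s + 2)*(2*s + 3))
  Re(s) > -2

the shared t-power comes off first: 9*t on [0, 1/36); log(3*sqrt(t)) on [1/36, 4/9); 6*sqrt(t) on [4/9, 1)
reversing the power substitution: 9*t**2 on [0, 1/6); log(3*t) on [1/6, 2/3); 6*t on [2/3, 1)
reversing the common scale on t: t**2 on [0, 1/2); log(t) on [1/2, 2); 2*t on [2, 3)
treat the 3 regions marked off by 1/36, 4/9 separately and sum
piece [0, 1/36): integrate 9*t**2 against the kernel
∫ t*log(3*sqrt(t))·t^(s-1) over [1/36, 4/9)
∫ 6*t**(3/2)·t^(s-1) over [4/9, 1)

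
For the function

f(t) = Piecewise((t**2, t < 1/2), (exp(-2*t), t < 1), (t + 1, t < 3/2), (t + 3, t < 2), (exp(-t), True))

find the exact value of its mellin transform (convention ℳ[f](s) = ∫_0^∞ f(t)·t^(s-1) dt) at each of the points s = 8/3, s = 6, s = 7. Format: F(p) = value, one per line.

F(8/3) = 2**(1/3)*(-4158*3**(2/3) - 1596*2**(2/3) - 616*uppergamma(8/3, 2) + 33 + 616*uppergamma(8/3, 1) + 2464*2**(2/3)*uppergamma(8/3, 2) + 32928*2**(1/3))/4928
F(6) = (219072*E + 1986101*exp(2) + 36916992)*exp(-2)/43008
F(7) = (493164*E + 2635567*exp(2) + 169493184)*exp(-2)/32256

f breaks at 1/2, 1, 3/2, 2 into 5 integrals to sum
segment [0, 1/2) carries t**2; integrate it
piece [1/2, 1): integrate exp(-2*t) against the kernel
piece [1, 3/2): integrate (t + 1) against the kernel
for t in [3/2, 2): the term is ∫ (t + 3)·t^(s-1)
over [2, ∞), the kernel integral of exp(-t) enters the sum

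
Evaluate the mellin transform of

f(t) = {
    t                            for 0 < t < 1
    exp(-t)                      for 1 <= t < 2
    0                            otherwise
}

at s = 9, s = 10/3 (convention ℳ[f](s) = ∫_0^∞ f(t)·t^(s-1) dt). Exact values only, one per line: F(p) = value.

F(9) = -297856*exp(-2) + 1/10 + 109601*exp(-1)
F(10/3) = -uppergamma(10/3, 2) + 3/13 + uppergamma(10/3, 1)

split f at 1: ℳ[f](s) collects 2 kernel integrals
the [0, 1) slice contributes ∫ t·t^(s-1) dt
segment [1, 2) carries exp(-t); integrate it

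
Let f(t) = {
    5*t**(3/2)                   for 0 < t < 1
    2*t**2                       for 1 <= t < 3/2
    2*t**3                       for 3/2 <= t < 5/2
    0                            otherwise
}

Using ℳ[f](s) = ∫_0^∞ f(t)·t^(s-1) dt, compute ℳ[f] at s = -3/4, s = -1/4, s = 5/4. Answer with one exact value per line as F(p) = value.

summing 3 kernel integrals split by 1, 3/2 yields ℳ[f](s)
piece [0, 1): integrate 5*t**(3/2) against the kernel
piece [1, 3/2): integrate 2*t**2 against the kernel
over [3/2, 5/2), the kernel integral of 2*t**3 enters the sum

F(-3/4) = 2**(3/4)*3**(1/4)/5 + 76/15 + 25*2**(3/4)*5**(1/4)/9
F(-1/4) = 3*2**(1/4)*3**(3/4)/77 + 20/7 + 25*2**(1/4)*5**(3/4)/11
F(5/4) = -135*2**(3/4)*3**(1/4)/884 + 172/143 + 625*2**(3/4)*5**(1/4)/68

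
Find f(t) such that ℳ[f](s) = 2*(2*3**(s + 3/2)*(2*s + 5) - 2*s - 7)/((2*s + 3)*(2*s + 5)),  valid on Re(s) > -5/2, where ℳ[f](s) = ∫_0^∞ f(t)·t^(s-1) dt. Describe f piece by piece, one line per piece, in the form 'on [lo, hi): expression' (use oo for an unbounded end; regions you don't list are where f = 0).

on [0, 1): t**(5/2)
on [1, 3): 2*t**(3/2)

undo the shared t-power: t**(3/2) on [0, 1); 2*sqrt(t) on [1, 3)
treat the 2 regions marked off by 1 separately and sum
for t in [0, 1): the term is ∫ t**(5/2)·t^(s-1)
for t in [1, 3): the term is ∫ 2*t**(3/2)·t^(s-1)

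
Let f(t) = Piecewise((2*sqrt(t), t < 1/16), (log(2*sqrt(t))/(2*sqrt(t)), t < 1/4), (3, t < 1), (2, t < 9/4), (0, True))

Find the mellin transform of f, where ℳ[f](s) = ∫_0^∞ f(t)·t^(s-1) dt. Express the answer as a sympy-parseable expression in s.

(16**s*(2*s + 1)*(4*s**2 - 4*s + 1) - 2**(2*s + 1)*s*(2*s + 1) + 2*36**s*(2*s + 1)*(4*s**2 - 4*s + 1) - 3*4**s*(2*s + 1)*(4*s**2 - 4*s + 1) + 8*s**2*(2*s + 1)*log(2) - 4*s*(2*s + 1)*log(2) + 4*s*(2*s + 1) + s*(4*s**2 - 4*s + 1))/(16**s*s*(2*s + 1)*(4*s**2 - 4*s + 1))
  Re(s) > -1/2

strip the power substitution: 2*t on [0, 1/4); log(2*t)/(2*t) on [1/4, 1/2); 3 on [1/2, 1); …
the common scale on t comes off first: t on [0, 1/2); log(t)/t on [1/2, 1); 3 on [1, 2); …
along the cuts 1/16, 1/4, 1, ℳ[f](s) splits into 4 integrals
over [0, 1/16), the kernel integral of 2*sqrt(t) enters the sum
segment [1/16, 1/4) carries log(2*sqrt(t))/(2*sqrt(t)); integrate it
∫ 3·t^(s-1) over [1/4, 1)
on [1, 9/4): add ∫ 2·t^(s-1) dt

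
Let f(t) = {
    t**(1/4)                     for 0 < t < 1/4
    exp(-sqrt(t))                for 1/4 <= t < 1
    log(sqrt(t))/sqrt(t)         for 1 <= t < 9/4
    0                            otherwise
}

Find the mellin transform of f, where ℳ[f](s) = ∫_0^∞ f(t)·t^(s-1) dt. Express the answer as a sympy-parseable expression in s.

remove the power substitution first: sqrt(t) on [0, 1/2); exp(-t) on [1/2, 1); log(t)/t on [1, 3/2)
integrate the 3 segments split at 1/4, 1, then add the results
∫ over [0, 1/4) of t**(1/4)·t^(s-1) joins the sum
the [1/4, 1) slice contributes ∫ exp(-sqrt(t))·t^(s-1) dt
piece [1, 9/4): integrate log(sqrt(t))/sqrt(t) against the kernel

2**(1 - 2*s)*(4**s*(4*s + 1)*(4*s**2 - 4*s + 1)*uppergamma(2*s, 1/2) - 4**s*(4*s + 1)*(4*s**2 - 4*s + 1)*uppergamma(2*s, 1) + 4**s*(12*s + 3)/3 + 9**s*s*(4*s + 1)*(-4*log(2) + 4*log(3))/3 + 9**s*(-8*s - 2)/3 + 9**s*(4*s + 1)*(-2*log(3) + 2*log(2))/3 + sqrt(2)*(12*s**2 - 12*s + 3)/3)/((4*s + 1)*(4*s**2 - 4*s + 1))
  Re(s) > -1/4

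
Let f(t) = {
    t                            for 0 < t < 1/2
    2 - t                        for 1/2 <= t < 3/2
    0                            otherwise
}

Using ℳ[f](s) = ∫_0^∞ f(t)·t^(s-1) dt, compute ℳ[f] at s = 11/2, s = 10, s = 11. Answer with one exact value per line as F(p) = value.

F(11/2) = -15*sqrt(2)/4576 + 4617*sqrt(6)/9152
F(10) = 413331/112640
F(11) = 2657179/540672

decompose at 1/2; ℳ[f](s) sums the 2 pieces' integrals
on [0, 1/2) integrate f = t against the kernel
the [1/2, 3/2) slice contributes ∫ (2 - t)·t^(s-1) dt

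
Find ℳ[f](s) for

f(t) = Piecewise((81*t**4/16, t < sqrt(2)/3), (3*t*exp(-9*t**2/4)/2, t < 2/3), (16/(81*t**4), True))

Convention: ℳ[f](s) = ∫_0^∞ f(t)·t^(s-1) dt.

2**(-s/2 - 1/2)*(2*2**(s/2 + 1/2)*(s - 4)*(s + 4)*uppergamma(s/2 + 1/2, 1/2) - 2*2**(s/2 + 1/2)*(s - 4)*(s + 4)*uppergamma(s/2 + 1/2, 1) - 4*2**(s/2 + 1/2)*(s + 4) + sqrt(2)*(s - 4))/(4*(3/2)**s*(s - 4)*(s + 4))
  -4 < Re(s) < 4

the common scale on t comes off first: t**4 on [0, sqrt(2)/2); t*exp(-t**2) on [sqrt(2)/2, 1); t**(-4) on [1, ∞)
reversing the shared t-power: t**3 on [0, sqrt(2)/2); exp(-t**2) on [sqrt(2)/2, 1); t**(-5) on [1, ∞)
undo the power substitution: t**(3/2) on [0, 1/2); exp(-t) on [1/2, 1); t**(-5/2) on [1, ∞)
f breaks at sqrt(2)/3, 2/3 into 3 integrals to sum
the [0, sqrt(2)/3) slice contributes ∫ 81*t**4/16·t^(s-1) dt
the [sqrt(2)/3, 2/3) slice contributes ∫ 3*t*exp(-9*t**2/4)/2·t^(s-1) dt
between 2/3 and ∞ the integrand is 16/(81*t**4)·t^(s-1)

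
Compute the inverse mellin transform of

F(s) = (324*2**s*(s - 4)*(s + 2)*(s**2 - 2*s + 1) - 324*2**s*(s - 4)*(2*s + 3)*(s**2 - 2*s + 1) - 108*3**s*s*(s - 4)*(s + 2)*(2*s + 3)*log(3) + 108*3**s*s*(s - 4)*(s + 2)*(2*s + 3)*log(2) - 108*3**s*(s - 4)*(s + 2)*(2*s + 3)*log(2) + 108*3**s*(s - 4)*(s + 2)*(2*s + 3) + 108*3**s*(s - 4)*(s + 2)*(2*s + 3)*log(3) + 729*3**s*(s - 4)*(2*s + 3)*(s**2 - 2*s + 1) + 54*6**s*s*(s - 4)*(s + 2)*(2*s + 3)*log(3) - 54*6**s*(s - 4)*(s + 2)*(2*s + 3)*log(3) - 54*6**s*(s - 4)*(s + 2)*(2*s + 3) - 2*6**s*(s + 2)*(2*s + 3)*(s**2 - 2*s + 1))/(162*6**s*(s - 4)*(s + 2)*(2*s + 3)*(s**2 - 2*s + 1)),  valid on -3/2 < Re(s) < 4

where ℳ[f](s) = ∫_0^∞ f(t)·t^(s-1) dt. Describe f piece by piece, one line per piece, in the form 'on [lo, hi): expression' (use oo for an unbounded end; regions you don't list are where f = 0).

on [0, 1/3): 3*sqrt(3)*t**(3/2)
on [1/3, 1/2): 18*t**2
on [1/2, 1): log(3*t)/(3*t)
on [1, oo): 1/(81*t**4)

remove the common scale on t first: t**(3/2) on [0, 1); 2*t**2 on [1, 3/2); log(t)/t on [3/2, 3); …
the 4 pieces separated at 1/3, 1/2, 1 each add one integral
for t in [0, 1/3): the term is ∫ 3*sqrt(3)*t**(3/2)·t^(s-1)
∫ over [1/3, 1/2) of 18*t**2·t^(s-1) joins the sum
∫ log(3*t)/(3*t)·t^(s-1) over [1/2, 1)
segment [1, ∞) carries 1/(81*t**4); integrate it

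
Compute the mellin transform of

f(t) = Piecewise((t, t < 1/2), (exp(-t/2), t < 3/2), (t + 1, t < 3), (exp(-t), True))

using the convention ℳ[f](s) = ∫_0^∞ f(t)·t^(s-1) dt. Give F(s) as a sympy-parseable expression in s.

(2*2**s*s*(s + 1)*uppergamma(s, 3) - 5*3**s*s - 2*3**s + 2*4**s*s*(s + 1)*uppergamma(s, 1/4) - 2*4**s*s*(s + 1)*uppergamma(s, 3/4) + 8*6**s*s + 2*6**s + s)/(2*2**s*s*(s + 1))
  Re(s) > -1

along the cuts 1/2, 3/2, 3, ℳ[f](s) splits into 4 integrals
∫ t·t^(s-1) over [0, 1/2)
∫ exp(-t/2)·t^(s-1) over [1/2, 3/2)
for t in [3/2, 3): the term is ∫ (t + 1)·t^(s-1)
the [3, ∞) slice contributes ∫ exp(-t)·t^(s-1) dt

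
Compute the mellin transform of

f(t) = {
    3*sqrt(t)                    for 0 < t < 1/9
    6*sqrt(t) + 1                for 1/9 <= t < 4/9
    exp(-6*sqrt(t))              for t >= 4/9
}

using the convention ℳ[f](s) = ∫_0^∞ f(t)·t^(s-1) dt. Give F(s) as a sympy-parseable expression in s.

(-16**s + 10*2**(6*s)*s - 4*2**(4*s)*s + 2*2**(2*s)*s*(2*s + 1)*uppergamma(2*s, 4) + 64**s)/(144**s*s*(2*s + 1))
  Re(s) > -1/2

back out the power substitution: 3*t on [0, 1/3); 6*t + 1 on [1/3, 2/3); exp(-6*t) on [2/3, ∞)
the common scale on t comes off first: t on [0, 1); 2*t + 1 on [1, 2); exp(-2*t) on [2, ∞)
slice at 1/9, 4/9, transform all 3 pieces, and sum them
on [0, 1/9) integrate f = 3*sqrt(t) against the kernel
segment [1/9, 4/9) carries (6*sqrt(t) + 1); integrate it
[4/9, ∞) adds the kernel integral of exp(-6*sqrt(t))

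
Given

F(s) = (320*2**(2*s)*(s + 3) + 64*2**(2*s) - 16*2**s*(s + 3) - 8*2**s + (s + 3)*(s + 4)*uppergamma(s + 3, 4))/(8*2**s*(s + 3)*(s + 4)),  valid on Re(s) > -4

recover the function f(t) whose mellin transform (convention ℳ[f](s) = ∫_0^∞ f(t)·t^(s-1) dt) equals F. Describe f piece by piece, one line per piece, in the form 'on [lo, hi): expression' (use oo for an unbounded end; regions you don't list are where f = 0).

strip the shared t-power: t**2 on [0, 1); t*(2*t + 1) on [1, 2); t*exp(-2*t) on [2, ∞)
remove the shared t-power first: t on [0, 1); 2*t + 1 on [1, 2); exp(-2*t) on [2, ∞)
slice at 1, 2, transform all 3 pieces, and sum them
∫ over [0, 1) of t**4·t^(s-1) joins the sum
for t in [1, 2): the term is ∫ t**3*(2*t + 1)·t^(s-1)
[2, ∞) adds the kernel integral of t**3*exp(-2*t)

on [0, 1): t**4
on [1, 2): t**3*(2*t + 1)
on [2, oo): t**3*exp(-2*t)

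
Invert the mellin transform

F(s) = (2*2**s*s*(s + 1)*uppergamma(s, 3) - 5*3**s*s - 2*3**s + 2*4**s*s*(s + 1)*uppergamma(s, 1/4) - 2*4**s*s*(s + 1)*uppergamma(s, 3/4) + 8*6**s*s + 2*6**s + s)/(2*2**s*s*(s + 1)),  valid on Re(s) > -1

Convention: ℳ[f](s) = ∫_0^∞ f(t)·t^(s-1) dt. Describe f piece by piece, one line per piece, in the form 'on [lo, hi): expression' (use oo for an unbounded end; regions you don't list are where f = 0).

decompose at 1/2, 3/2, 3; ℳ[f](s) sums the 4 pieces' integrals
segment [0, 1/2) carries t; integrate it
[1/2, 3/2) adds the kernel integral of exp(-t/2)
∫ (t + 1)·t^(s-1) over [3/2, 3)
[3, ∞) adds the kernel integral of exp(-t)

on [0, 1/2): t
on [1/2, 3/2): exp(-t/2)
on [3/2, 3): t + 1
on [3, oo): exp(-t)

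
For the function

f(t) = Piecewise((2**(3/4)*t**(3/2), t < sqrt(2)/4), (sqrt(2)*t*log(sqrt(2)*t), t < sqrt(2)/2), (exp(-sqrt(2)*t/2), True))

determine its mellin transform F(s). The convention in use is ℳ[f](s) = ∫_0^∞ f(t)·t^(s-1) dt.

the power substitution comes off first: 2**(3/4)*t**(3/4) on [0, 1/8); sqrt(2)*sqrt(t)*log(sqrt(2)*sqrt(t)) on [1/8, 1/2); exp(-sqrt(2)*sqrt(t)/2) on [1/2, ∞)
invert the common scale on t to get t**(3/4) on [0, 1/4); sqrt(t)*log(sqrt(t)) on [1/4, 1); exp(-sqrt(t)/2) on [1, ∞)
strip the power substitution: t**(3/2) on [0, 1/2); t*log(t) on [1/2, 1); exp(-t/2) on [1, ∞)
f breaks at sqrt(2)/4, sqrt(2)/2 into 3 integrals to sum
on [0, sqrt(2)/4): add ∫ 2**(3/4)*t**(3/2)·t^(s-1) dt
on [sqrt(2)/4, sqrt(2)/2): add ∫ sqrt(2)*t*log(sqrt(2)*t)·t^(s-1) dt
segment sqrt(2)/2 to ∞ holds exp(-sqrt(2)*t/2); add its integral

(2*2**(2*s)*(2*s + 3)*(s**2 + 2*s + 1)*uppergamma(s, 1/2) - 2*2**s*(2*s + 3) + s*(2*s + 3)*log(2) + 2*s + (2*s + 3)*log(2) + sqrt(2)*(s**2 + 2*s + 1) + 3)/(2*2**(3*s/2)*(2*s + 3)*(s**2 + 2*s + 1))
  Re(s) > -3/2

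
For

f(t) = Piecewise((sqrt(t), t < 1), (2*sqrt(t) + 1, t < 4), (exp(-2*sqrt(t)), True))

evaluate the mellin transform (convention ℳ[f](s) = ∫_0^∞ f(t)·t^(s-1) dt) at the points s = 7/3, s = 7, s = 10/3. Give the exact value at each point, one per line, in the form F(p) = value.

peel off the power substitution: t on [0, 1); 2*t + 1 on [1, 2); exp(-2*t) on [2, ∞)
breakpoints 1, 4: one integral from each of the 3 segments
the [0, 1) slice contributes ∫ sqrt(t)·t^(s-1) dt
over [1, 4), the kernel integral of (2*sqrt(t) + 1) enters the sum
on [4, ∞) integrate f = exp(-2*sqrt(t)) against the kernel

F(7/3) = -93/119 + 2**(1/3)*uppergamma(14/3, 4)/16 + 3504*2**(2/3)/119
F(7) = 77549/7 + 331990103*exp(-4)/8
F(10/3) = -129/230 + 2**(1/3)*uppergamma(20/3, 4)/64 + 9888*2**(2/3)/115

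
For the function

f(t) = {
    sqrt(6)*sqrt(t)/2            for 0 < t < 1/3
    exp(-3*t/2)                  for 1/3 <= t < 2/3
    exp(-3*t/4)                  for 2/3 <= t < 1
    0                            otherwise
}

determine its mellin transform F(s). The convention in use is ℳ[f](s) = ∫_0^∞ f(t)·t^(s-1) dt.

invert the common scale on t to get sqrt(t) on [0, 1/2); exp(-t) on [1/2, 1); exp(-t/2) on [1, 3/2)
along the cuts 1/3, 2/3, ℳ[f](s) splits into 3 integrals
the [0, 1/3) slice contributes ∫ sqrt(6)*sqrt(t)/2·t^(s-1) dt
segment 1/3 to 2/3 holds exp(-3*t/2); add its integral
piece [2/3, 1): integrate exp(-3*t/4) against the kernel

(2**s*(2*s + 1)*uppergamma(s, 1/2) - 2**s*(2*s + 1)*uppergamma(s, 1) + 4**s*(2*s + 1)*uppergamma(s, 1/2) - 4**s*(2*s + 1)*uppergamma(s, 3/4) + sqrt(2))/(3**s*(2*s + 1))
  Re(s) > -1/2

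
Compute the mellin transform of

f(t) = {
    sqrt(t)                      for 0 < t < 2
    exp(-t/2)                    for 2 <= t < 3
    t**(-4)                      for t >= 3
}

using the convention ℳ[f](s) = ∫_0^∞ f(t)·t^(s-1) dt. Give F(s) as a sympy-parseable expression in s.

slice at 2, 3, transform all 3 pieces, and sum them
on [0, 2): add ∫ sqrt(t)·t^(s-1) dt
over [2, 3), the kernel integral of exp(-t/2) enters the sum
between 3 and ∞ the integrand is t**(-4)·t^(s-1)

(2**s*(s - 4)*(2*s + 1)*uppergamma(s, 1) - 2**s*(s - 4)*(2*s + 1)*uppergamma(s, 3/2) + 2*2**(s + 1/2)*(s - 4) - 3**s*(2*s + 1)/81)/((s - 4)*(2*s + 1))
  -1/2 < Re(s) < 4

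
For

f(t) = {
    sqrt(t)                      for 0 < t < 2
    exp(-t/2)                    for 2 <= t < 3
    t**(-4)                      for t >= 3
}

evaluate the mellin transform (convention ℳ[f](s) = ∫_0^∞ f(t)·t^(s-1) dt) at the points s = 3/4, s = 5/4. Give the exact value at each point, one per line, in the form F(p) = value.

along the cuts 2, 3, ℳ[f](s) splits into 3 integrals
between 0 and 2 the integrand is sqrt(t)·t^(s-1)
∫ exp(-t/2)·t^(s-1) over [2, 3)
segment 3 to ∞ holds t**(-4); add its integral

F(3/4) = -2**(3/4)*uppergamma(3/4, 3/2) + 4*3**(3/4)/1053 + 2**(3/4)*uppergamma(3/4, 1) + 8*2**(1/4)/5
F(5/4) = -2*2**(1/4)*uppergamma(5/4, 3/2) + 4*3**(1/4)/297 + 2*2**(1/4)*uppergamma(5/4, 1) + 8*2**(3/4)/7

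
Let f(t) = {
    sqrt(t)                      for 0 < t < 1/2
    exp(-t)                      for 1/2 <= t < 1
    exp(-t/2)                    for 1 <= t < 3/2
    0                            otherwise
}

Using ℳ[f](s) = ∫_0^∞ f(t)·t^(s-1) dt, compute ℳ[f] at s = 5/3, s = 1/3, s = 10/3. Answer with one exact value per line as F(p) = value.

the 3 pieces separated at 1/2, 1 each add one integral
piece [0, 1/2): integrate sqrt(t) against the kernel
piece [1/2, 1): integrate exp(-t) against the kernel
the [1, 3/2) slice contributes ∫ exp(-t/2)·t^(s-1) dt

F(5/3) = -2*2**(2/3)*uppergamma(5/3, 3/4) - uppergamma(5/3, 1) + 3*2**(5/6)/52 + uppergamma(5/3, 1/2) + 2*2**(2/3)*uppergamma(5/3, 1/2)
F(1/3) = -2**(1/3)*uppergamma(1/3, 3/4) - uppergamma(1/3, 1) + uppergamma(1/3, 1/2) + 3*2**(1/6)/5 + 2**(1/3)*uppergamma(1/3, 1/2)
F(10/3) = -8*2**(1/3)*uppergamma(10/3, 3/4) - uppergamma(10/3, 1) + 3*2**(1/6)/184 + uppergamma(10/3, 1/2) + 8*2**(1/3)*uppergamma(10/3, 1/2)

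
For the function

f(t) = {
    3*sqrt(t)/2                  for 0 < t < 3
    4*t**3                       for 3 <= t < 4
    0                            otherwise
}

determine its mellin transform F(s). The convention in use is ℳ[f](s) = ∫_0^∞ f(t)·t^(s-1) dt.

the 2 pieces separated at 3 each add one integral
for t in [0, 3): the term is ∫ 3*sqrt(t)/2·t^(s-1)
between 3 and 4 the integrand is 4*t**3·t^(s-1)

(2**(2*s + 8)*(2*s + 1) + 3**(s + 3/2)*(s + 3) + 3**(s + 3)*(-8*s - 4))/((s + 3)*(2*s + 1))
  Re(s) > -1/2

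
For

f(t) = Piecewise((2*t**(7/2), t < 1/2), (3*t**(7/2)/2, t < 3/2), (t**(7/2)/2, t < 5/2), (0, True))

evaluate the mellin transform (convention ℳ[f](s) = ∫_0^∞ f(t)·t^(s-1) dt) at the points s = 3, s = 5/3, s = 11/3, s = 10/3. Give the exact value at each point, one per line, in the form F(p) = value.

f breaks at 1/2, 3/2 into 3 integrals to sum
over [0, 1/2), the kernel integral of 2*t**(7/2) enters the sum
segment 1/2 to 3/2 holds 3*t**(7/2)/2; add its integral
on [3/2, 5/2) integrate f = t**(7/2)/2 against the kernel

F(3) = sqrt(2)/1664 + 729*sqrt(6)/832 + 15625*sqrt(10)/1664
F(5/3) = 3*2**(5/6)*(1 + 486*3**(1/6) + 3125*5**(1/6))/1984
F(11/3) = 3*2**(5/6)*(1 + 4374*3**(1/6) + 78125*5**(1/6))/11008
F(10/3) = 3*2**(1/6)*(1 + 1458*3**(5/6) + 15625*5**(5/6))/5248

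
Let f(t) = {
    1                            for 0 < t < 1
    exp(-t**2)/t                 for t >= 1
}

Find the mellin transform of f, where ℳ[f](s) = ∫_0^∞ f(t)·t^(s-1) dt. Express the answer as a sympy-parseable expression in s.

(s*uppergamma(s/2 - 1/2, 1)/2 + 1)/s
  Re(s) > 0

undo the shared t-power: t on [0, 1); exp(-t**2) on [1, ∞)
invert the power substitution to get sqrt(t) on [0, 1); exp(-t) on [1, ∞)
breakpoints 1: one integral from each of the 2 segments
∫ over [0, 1) of 1·t^(s-1) joins the sum
∫ exp(-t**2)/t·t^(s-1) over [1, ∞)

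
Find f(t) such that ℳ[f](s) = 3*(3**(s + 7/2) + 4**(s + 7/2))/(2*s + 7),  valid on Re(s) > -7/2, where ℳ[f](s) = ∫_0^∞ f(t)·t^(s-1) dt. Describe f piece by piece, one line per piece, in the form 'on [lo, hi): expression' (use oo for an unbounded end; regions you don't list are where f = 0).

cuts at 3: linearity sums the 2 kernel integrals
segment [0, 3) carries 3*t**(7/2); integrate it
for t in [3, 4): the term is ∫ 3*t**(7/2)/2·t^(s-1)

on [0, 3): 3*t**(7/2)
on [3, 4): 3*t**(7/2)/2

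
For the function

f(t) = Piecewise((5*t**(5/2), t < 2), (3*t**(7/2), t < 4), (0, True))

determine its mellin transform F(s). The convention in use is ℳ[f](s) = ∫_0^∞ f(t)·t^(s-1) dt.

along the cuts 2, ℳ[f](s) splits into 2 integrals
on [0, 2): add ∫ 5*t**(5/2)·t^(s-1) dt
the [2, 4) slice contributes ∫ 3*t**(7/2)·t^(s-1) dt

8*2**s*(192*2**s*s + 480*2**s - 2*sqrt(2)*s + 5*sqrt(2))/(4*s**2 + 24*s + 35)
  Re(s) > -5/2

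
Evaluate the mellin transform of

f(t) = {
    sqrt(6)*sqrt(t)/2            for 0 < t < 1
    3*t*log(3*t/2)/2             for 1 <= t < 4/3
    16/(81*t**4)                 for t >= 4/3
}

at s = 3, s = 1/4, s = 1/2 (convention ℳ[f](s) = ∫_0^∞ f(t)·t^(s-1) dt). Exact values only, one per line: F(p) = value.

invert the common scale on t to get sqrt(t) on [0, 3/2); t*log(t) on [3/2, 2); t**(-4) on [2, ∞)
summing 3 kernel integrals split by 1, 4/3 yields ℳ[f](s)
on [0, 1) integrate f = sqrt(6)*sqrt(t)/2 against the kernel
on [1, 4/3): add ∫ 3*t*log(3*t/2)/2·t^(s-1) dt
∫ over [4/3, ∞) of 16/(81*t**4)·t^(s-1) joins the sum

F(3) = -3*log(3)/8 - 47/864 + sqrt(6)/7 + 337*log(2)/216
F(1/4) = -379*sqrt(2)*3**(3/4)/900 - 6*log(3)/5 + 6*log(2)/5 + 24/25 + 8*sqrt(2)*3**(3/4)*log(2)/15 + 2*sqrt(6)/3
F(1/2) = -439*sqrt(3)/756 + log(2**(1 + 8*sqrt(3)/9)/3) + 2/3 + sqrt(6)/2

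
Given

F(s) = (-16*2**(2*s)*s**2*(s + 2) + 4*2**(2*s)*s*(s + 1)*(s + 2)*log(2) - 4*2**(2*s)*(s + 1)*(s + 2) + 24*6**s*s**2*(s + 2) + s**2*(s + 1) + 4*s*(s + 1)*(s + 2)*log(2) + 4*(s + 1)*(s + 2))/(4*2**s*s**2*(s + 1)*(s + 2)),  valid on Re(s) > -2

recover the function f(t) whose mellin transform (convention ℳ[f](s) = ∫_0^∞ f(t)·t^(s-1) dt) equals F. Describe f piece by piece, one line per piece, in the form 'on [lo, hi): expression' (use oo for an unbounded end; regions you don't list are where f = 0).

on [0, 1/2): t**2
on [1/2, 2): log(t)
on [2, 3): 2*t

summing 3 kernel integrals split by 1/2, 2 yields ℳ[f](s)
piece [0, 1/2): integrate t**2 against the kernel
piece [1/2, 2): integrate log(t) against the kernel
for t in [2, 3): the term is ∫ 2*t·t^(s-1)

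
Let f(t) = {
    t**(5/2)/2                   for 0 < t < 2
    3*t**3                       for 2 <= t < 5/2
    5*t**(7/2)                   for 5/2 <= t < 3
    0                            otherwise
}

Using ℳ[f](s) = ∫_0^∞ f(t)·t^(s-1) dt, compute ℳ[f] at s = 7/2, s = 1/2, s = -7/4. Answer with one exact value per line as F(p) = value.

summing 3 kernel integrals split by 2, 5/2 yields ℳ[f](s)
on [0, 2): add ∫ t**(5/2)/2·t^(s-1) dt
the [2, 5/2) slice contributes ∫ 3*t**3·t^(s-1) dt
on [5/2, 3) integrate f = 5*t**(7/2) against the kernel

F(7/2) = -384*sqrt(2)/13 + 46875*sqrt(10)/832 + 3041501/2688
F(1/2) = -48*sqrt(2)/7 + 375*sqrt(10)/56 + 10321/192
F(-7/4) = -25*2**(1/4)*5**(3/4)/7 - 24*2**(1/4)/5 + 2*2**(3/4)/3 + 3*2**(3/4)*5**(1/4) + 60*3**(3/4)/7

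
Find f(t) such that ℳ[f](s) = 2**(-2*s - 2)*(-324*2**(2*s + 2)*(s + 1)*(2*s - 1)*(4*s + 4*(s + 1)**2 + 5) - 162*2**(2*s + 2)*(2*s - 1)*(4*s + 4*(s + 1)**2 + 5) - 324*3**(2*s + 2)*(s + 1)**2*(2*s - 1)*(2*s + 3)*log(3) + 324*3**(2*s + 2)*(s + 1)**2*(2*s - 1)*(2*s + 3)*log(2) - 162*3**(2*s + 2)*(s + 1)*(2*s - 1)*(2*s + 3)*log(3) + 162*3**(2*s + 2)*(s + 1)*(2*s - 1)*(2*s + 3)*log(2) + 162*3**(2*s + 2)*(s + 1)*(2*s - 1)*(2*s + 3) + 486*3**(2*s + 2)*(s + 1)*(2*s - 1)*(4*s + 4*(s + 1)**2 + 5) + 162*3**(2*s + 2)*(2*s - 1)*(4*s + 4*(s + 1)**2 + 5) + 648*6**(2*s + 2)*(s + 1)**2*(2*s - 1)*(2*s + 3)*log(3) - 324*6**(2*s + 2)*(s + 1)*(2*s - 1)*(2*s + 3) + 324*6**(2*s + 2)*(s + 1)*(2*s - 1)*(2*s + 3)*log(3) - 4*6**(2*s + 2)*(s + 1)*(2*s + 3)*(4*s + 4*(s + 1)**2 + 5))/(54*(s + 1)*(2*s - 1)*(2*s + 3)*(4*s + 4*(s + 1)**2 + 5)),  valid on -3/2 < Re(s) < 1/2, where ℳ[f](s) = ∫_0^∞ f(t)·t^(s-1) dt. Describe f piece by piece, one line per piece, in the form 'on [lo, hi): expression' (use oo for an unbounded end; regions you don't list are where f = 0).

on [0, 1): t**(3/2)
on [1, 9/4): t*(sqrt(t) + 3)
on [9/4, 9): t**(3/2)*log(sqrt(t))
on [9, oo): 1/sqrt(t)

peel off the shared t-power: 1/sqrt(t) on [0, 1); (sqrt(t) + 3)/t on [1, 9/4); log(sqrt(t))/sqrt(t) on [9/4, 9); …
strip the shared t-power: sqrt(t) on [0, 1); sqrt(t) + 3 on [1, 9/4); sqrt(t)*log(sqrt(t)) on [9/4, 9); …
the power substitution comes off first: t on [0, 1); t + 3 on [1, 3/2); t*log(t) on [3/2, 3); …
f breaks at 1, 9/4, 9 into 4 integrals to sum
the [0, 1) slice contributes ∫ t**(3/2)·t^(s-1) dt
the [1, 9/4) slice contributes ∫ t*(sqrt(t) + 3)·t^(s-1) dt
∫ t**(3/2)*log(sqrt(t))·t^(s-1) over [9/4, 9)
on [9, ∞): add ∫ 1/sqrt(t)·t^(s-1) dt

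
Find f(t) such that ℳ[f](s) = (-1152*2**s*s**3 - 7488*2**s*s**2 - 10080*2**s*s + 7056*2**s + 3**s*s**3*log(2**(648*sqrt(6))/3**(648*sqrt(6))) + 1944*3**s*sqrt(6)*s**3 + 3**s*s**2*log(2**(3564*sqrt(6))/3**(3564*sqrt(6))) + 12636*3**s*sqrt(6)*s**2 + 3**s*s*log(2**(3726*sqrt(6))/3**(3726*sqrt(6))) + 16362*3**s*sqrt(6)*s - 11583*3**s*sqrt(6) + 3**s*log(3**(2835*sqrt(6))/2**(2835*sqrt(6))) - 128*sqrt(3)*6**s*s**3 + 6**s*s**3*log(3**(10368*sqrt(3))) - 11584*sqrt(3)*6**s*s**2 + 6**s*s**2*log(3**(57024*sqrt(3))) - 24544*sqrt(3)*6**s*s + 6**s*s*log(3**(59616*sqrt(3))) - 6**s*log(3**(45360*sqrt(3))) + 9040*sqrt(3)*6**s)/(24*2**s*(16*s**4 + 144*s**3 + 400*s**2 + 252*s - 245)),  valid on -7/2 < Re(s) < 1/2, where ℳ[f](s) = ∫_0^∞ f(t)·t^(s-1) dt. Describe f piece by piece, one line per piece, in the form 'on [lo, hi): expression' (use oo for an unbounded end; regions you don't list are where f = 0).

on [0, 1): t**(7/2)
on [1, 3/2): t**(5/2)*(t + 3)
on [3/2, 3): t**(7/2)*log(t)
on [3, oo): 1/sqrt(t)

invert the shared t-power to get t**(3/2) on [0, 1); sqrt(t)*(t + 3) on [1, 3/2); t**(3/2)*log(t) on [3/2, 3); …
the shared t-power comes off first: t on [0, 1); t + 3 on [1, 3/2); t*log(t) on [3/2, 3); …
f breaks at 1, 3/2, 3 into 4 integrals to sum
segment [0, 1) carries t**(7/2); integrate it
between 1 and 3/2 the integrand is t**(5/2)*(t + 3)·t^(s-1)
segment [3/2, 3) carries t**(7/2)*log(t); integrate it
on [3, ∞) integrate f = 1/sqrt(t) against the kernel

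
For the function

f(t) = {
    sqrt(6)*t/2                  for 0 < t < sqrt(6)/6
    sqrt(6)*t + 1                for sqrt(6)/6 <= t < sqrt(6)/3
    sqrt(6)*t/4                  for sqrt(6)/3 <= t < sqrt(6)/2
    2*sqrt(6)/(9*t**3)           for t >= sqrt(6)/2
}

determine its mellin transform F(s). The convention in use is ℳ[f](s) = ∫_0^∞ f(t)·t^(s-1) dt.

strip the power substitution: sqrt(6)*sqrt(t)/2 on [0, 1/6); sqrt(6)*sqrt(t) + 1 on [1/6, 2/3); sqrt(6)*sqrt(t)/4 on [2/3, 3/2); …
invert the common scale on t to get sqrt(t) on [0, 1/4); 2*sqrt(t) + 1 on [1/4, 1); sqrt(t)/2 on [1, 9/4); …
undo the power substitution: t on [0, 1/2); 2*t + 1 on [1/2, 1); t/2 on [1, 3/2); …
decompose at sqrt(6)/6, sqrt(6)/3, sqrt(6)/2; ℳ[f](s) sums the 4 pieces' integrals
between 0 and sqrt(6)/6 the integrand is sqrt(6)*t/2·t^(s-1)
on [sqrt(6)/6, sqrt(6)/3) integrate f = (sqrt(6)*t + 1) against the kernel
over [sqrt(6)/3, sqrt(6)/2), the kernel integral of sqrt(6)*t/4 enters the sum
between sqrt(6)/2 and ∞ the integrand is 2*sqrt(6)/(9*t**3)·t^(s-1)

(270*2**s*s**2 - 702*2**s*s - 324*2**s + 49*3**s*s**2 - 275*3**s*s - 162*s**2 + 378*s + 324)/(108*6**(s/2)*s*(s**2 - 2*s - 3))
  -1 < Re(s) < 3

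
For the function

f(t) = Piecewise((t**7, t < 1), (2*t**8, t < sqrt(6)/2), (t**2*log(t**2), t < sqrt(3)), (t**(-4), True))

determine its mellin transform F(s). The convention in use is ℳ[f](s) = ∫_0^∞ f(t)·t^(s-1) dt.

2**(-s/2 - 2)*(324*2**(s/2 + 2)*(s/2 - 2)*(s/2 + 4)*(-s + (s/2 + 2)**2 - 3) - 324*2**(s/2 + 2)*(s/2 - 2)*(s + 7)*(-s + (s/2 + 2)**2 - 3) - 108*3**(s/2 + 2)*(s/2 - 2)*(s/2 + 2)*(s/2 + 4)*(s + 7)*log(3) + 108*3**(s/2 + 2)*(s/2 - 2)*(s/2 + 2)*(s/2 + 4)*(s + 7)*log(2) - 108*3**(s/2 + 2)*(s/2 - 2)*(s/2 + 4)*(s + 7)*log(2) + 108*3**(s/2 + 2)*(s/2 - 2)*(s/2 + 4)*(s + 7) + 108*3**(s/2 + 2)*(s/2 - 2)*(s/2 + 4)*(s + 7)*log(3) + 729*3**(s/2 + 2)*(s/2 - 2)*(s + 7)*(-s + (s/2 + 2)**2 - 3) + 54*6**(s/2 + 2)*(s/2 - 2)*(s/2 + 2)*(s/2 + 4)*(s + 7)*log(3) - 54*6**(s/2 + 2)*(s/2 - 2)*(s/2 + 4)*(s + 7)*log(3) - 54*6**(s/2 + 2)*(s/2 - 2)*(s/2 + 4)*(s + 7) - 2*6**(s/2 + 2)*(s/2 + 4)*(s + 7)*(-s + (s/2 + 2)**2 - 3))/(324*(s/2 - 2)*(s/2 + 4)*(s + 7)*(-s + (s/2 + 2)**2 - 3))
  -7 < Re(s) < 4

strip the power substitution: t**(7/2) on [0, 1); 2*t**4 on [1, 3/2); t*log(t) on [3/2, 3); …
remove the shared t-power first: t**(3/2) on [0, 1); 2*t**2 on [1, 3/2); log(t)/t on [3/2, 3); …
cuts at 1, sqrt(6)/2, sqrt(3): linearity sums the 4 kernel integrals
the [0, 1) slice contributes ∫ t**7·t^(s-1) dt
between 1 and sqrt(6)/2 the integrand is 2*t**8·t^(s-1)
for t in [sqrt(6)/2, sqrt(3)): the term is ∫ t**2*log(t**2)·t^(s-1)
over [sqrt(3), ∞), the kernel integral of t**(-4) enters the sum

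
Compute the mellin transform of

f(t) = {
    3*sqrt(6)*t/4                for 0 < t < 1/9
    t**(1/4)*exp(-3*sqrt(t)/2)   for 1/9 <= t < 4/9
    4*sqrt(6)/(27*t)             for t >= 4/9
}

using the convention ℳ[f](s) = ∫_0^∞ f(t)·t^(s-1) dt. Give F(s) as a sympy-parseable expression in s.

3**(-2*s - 1/2)*(2**(2*s + 5/2)*(-s - 1) + 2**(2*s + 7/2)*(s - 1)*(s + 1)*uppergamma(2*s + 1/2, 1/2) - 2**(2*s + 7/2)*(s - 1)*(s + 1)*uppergamma(2*s + 1/2, 1) + sqrt(2)*(s - 1))/(4*(s - 1)*(s + 1))
  -1 < Re(s) < 1

reversing the power substitution: 3*sqrt(6)*t**2/4 on [0, 1/3); sqrt(t)*exp(-3*t/2) on [1/3, 2/3); 4*sqrt(6)/(27*t**2) on [2/3, ∞)
strip the shared t-power: 3*sqrt(6)*t**(3/2)/4 on [0, 1/3); exp(-3*t/2) on [1/3, 2/3); 4*sqrt(6)/(27*t**(5/2)) on [2/3, ∞)
back out the common scale on t: t**(3/2) on [0, 1/2); exp(-t) on [1/2, 1); t**(-5/2) on [1, ∞)
linearity at 1/9, 4/9 turns ℳ[f](s) into 3 summed integrals
over [0, 1/9), the kernel integral of 3*sqrt(6)*t/4 enters the sum
for t in [1/9, 4/9): the term is ∫ t**(1/4)*exp(-3*sqrt(t)/2)·t^(s-1)
for t in [4/9, ∞): the term is ∫ 4*sqrt(6)/(27*t)·t^(s-1)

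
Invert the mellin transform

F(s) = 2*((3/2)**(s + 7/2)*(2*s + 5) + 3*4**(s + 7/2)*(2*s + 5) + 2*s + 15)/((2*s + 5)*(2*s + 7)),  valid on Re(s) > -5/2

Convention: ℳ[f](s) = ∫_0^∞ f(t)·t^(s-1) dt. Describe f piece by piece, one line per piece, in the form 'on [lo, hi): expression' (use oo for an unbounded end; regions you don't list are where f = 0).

breakpoints 1, 3/2: one integral from each of the 3 segments
the [0, 1) slice contributes ∫ 5*t**(5/2)·t^(s-1) dt
segment 1 to 3/2 holds 4*t**(7/2); add its integral
the [3/2, 4) slice contributes ∫ 3*t**(7/2)·t^(s-1) dt

on [0, 1): 5*t**(5/2)
on [1, 3/2): 4*t**(7/2)
on [3/2, 4): 3*t**(7/2)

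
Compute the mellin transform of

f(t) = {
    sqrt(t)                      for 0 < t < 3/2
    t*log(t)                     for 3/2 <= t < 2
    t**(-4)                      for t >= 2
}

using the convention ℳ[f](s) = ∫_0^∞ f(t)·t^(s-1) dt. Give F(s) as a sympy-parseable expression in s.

decompose at 3/2, 2; ℳ[f](s) sums the 3 pieces' integrals
for t in [0, 3/2): the term is ∫ sqrt(t)·t^(s-1)
piece [3/2, 2): integrate t*log(t) against the kernel
on [2, ∞) integrate f = t**(-4) against the kernel

(-32*2**(2*s)*(s - 4)*(2*s + 1) + 3**s*s*(s - 4)*(2*s + 1)*(-24*log(3) + 24*log(2)) + 3**s*(s - 4)*(2*s + 1)*(-24*log(3) + 24*log(2)) + 24*3**s*(s - 4)*(2*s + 1) + 16*3**s*sqrt(6)*(s - 4)*(s**2 + 2*s + 1) + 32*4**s*s*(s - 4)*(2*s + 1)*log(2) + 32*4**s*(s - 4)*(2*s + 1)*log(2) - 4**s*(2*s + 1)*(s**2 + 2*s + 1))/(16*2**s*(s - 4)*(2*s + 1)*(s**2 + 2*s + 1))
  -1/2 < Re(s) < 4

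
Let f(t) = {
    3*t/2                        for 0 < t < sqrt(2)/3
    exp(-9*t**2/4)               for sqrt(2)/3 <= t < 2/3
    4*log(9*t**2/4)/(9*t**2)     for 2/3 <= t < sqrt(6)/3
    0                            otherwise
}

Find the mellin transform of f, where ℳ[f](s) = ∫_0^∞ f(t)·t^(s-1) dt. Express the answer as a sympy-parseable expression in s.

2**(s/2)*(3*2**(s/2)*(s + 1)*(s**2 - 4*s + 4)*uppergamma(s/2, 1/2) - 3*2**(s/2)*(s + 1)*(s**2 - 4*s + 4)*uppergamma(s/2, 1) + 12*2**(s/2)*(s + 1) + 3**(s/2)*s*(s + 1)*(-4*log(2) + 4*log(3)) - 8*3**(s/2)*(s + 1) + 3**(s/2)*(s + 1)*(-8*log(3) + 8*log(2)) + 3*sqrt(2)*(s**2 - 4*s + 4))/(6*3**s*(s + 1)*(s**2 - 4*s + 4))
  Re(s) > -1

strip the power substitution: 3*sqrt(t)/2 on [0, 2/9); exp(-9*t/4) on [2/9, 4/9); 4*log(9*t/4)/(9*t) on [4/9, 2/3)
invert the common scale on t to get sqrt(6)*sqrt(t)/2 on [0, 1/3); exp(-3*t/2) on [1/3, 2/3); 2*log(3*t/2)/(3*t) on [2/3, 1)
the common scale on t comes off first: sqrt(t) on [0, 1/2); exp(-t) on [1/2, 1); log(t)/t on [1, 3/2)
slice at sqrt(2)/3, 2/3, transform all 3 pieces, and sum them
piece [0, sqrt(2)/3): integrate 3*t/2 against the kernel
∫ exp(-9*t**2/4)·t^(s-1) over [sqrt(2)/3, 2/3)
∫ 4*log(9*t**2/4)/(9*t**2)·t^(s-1) over [2/3, sqrt(6)/3)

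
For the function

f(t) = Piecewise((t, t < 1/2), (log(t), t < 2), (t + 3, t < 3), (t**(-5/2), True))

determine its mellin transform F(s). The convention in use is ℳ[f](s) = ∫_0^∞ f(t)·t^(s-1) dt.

(-270*2**(2*s)*s**2*(2*s - 5) + 54*2**(2*s)*s*(s + 1)*(2*s - 5)*log(2) - 162*2**(2*s)*s*(2*s - 5) - 54*2**(2*s)*(s + 1)*(2*s - 5) - 4*sqrt(3)*6**s*s**2*(s + 1) + 324*6**s*s**2*(2*s - 5) + 162*6**s*s*(2*s - 5) + 27*s**2*(2*s - 5) + 54*s*(s + 1)*(2*s - 5)*log(2) + (2*s - 5)*(54*s + 54))/(54*2**s*s**2*(s + 1)*(2*s - 5))
  -1 < Re(s) < 5/2

linearity at 1/2, 2, 3 turns ℳ[f](s) into 4 summed integrals
on [0, 1/2): add ∫ t·t^(s-1) dt
for t in [1/2, 2): the term is ∫ log(t)·t^(s-1)
segment 2 to 3 holds (t + 3); add its integral
for t in [3, ∞): the term is ∫ t**(-5/2)·t^(s-1)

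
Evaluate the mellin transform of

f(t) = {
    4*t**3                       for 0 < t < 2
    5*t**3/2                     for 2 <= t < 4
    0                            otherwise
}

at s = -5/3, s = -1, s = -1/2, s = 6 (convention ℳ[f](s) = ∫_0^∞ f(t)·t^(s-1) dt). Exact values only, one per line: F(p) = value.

F(-5/3) = 3*2**(1/3)*(3 + 10*2**(1/3))/4
F(-1) = 23
F(-1/2) = 12*sqrt(2)/5 + 32
F(6) = 656128/9

slice at 2, transform all 2 pieces, and sum them
the [0, 2) slice contributes ∫ 4*t**3·t^(s-1) dt
segment [2, 4) carries 5*t**3/2; integrate it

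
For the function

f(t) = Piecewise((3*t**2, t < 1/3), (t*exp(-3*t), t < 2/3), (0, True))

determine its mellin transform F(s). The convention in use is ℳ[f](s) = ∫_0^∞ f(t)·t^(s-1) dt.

peel off the shared t-power: 3*t on [0, 1/3); exp(-3*t) on [1/3, 2/3)
the common scale on t comes off first: t on [0, 1); exp(-t) on [1, 2)
slice at 1/3, transform all 2 pieces, and sum them
segment [0, 1/3) carries 3*t**2; integrate it
segment [1/3, 2/3) carries t*exp(-3*t); integrate it

((s + 2)*uppergamma(s + 1, 1) - (s + 2)*uppergamma(s + 1, 2) + 1)/(3*3**s*(s + 2))
  Re(s) > -2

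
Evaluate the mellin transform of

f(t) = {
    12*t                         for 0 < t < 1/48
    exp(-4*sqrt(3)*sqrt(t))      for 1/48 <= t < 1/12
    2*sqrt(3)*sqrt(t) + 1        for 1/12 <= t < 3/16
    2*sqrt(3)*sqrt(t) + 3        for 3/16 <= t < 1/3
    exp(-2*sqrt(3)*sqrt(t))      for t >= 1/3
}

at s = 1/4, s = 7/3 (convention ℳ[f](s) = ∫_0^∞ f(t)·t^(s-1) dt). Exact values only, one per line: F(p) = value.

invert the common scale on t to get 4*t on [0, 1/16); exp(-4*sqrt(t)) on [1/16, 1/4); 2*sqrt(t) + 1 on [1/4, 9/16); …
invert the power substitution to get 4*t**2 on [0, 1/4); exp(-4*t) on [1/4, 1/2); 2*t + 1 on [1/2, 3/4); …
back out the common scale on t: t**2 on [0, 1/2); exp(-2*t) on [1/2, 1); t + 1 on [1, 3/2); …
along the cuts 1/48, 1/12, 3/16, 1/3, ℳ[f](s) splits into 5 integrals
segment 0 to 1/48 holds 12*t; add its integral
∫ exp(-4*sqrt(3)*sqrt(t))·t^(s-1) over [1/48, 1/12)
segment 1/12 to 3/16 holds (2*sqrt(3)*sqrt(t) + 1); add its integral
for t in [3/16, 1/3): the term is ∫ (2*sqrt(3)*sqrt(t) + 3)·t^(s-1)
piece [1/3, ∞): integrate exp(-2*sqrt(3)*sqrt(t)) against the kernel

F(1/4) = 3**(3/4)*(-120*sqrt(3) - 80*sqrt(2) - 30*sqrt(pi)*erfc(sqrt(2)) + 30*sqrt(2)*sqrt(pi)*erfc(sqrt(2)) + 30*sqrt(pi)*erfc(1) + 443)/90
F(7/3) = 6**(2/3)*(-330480*3**(2/3) - 9520*uppergamma(14/3, 2) - 59520*2**(2/3) + 357 + 9520*uppergamma(14/3, 1) + 152320*2**(2/3)*uppergamma(14/3, 2) + 4853760*2**(1/3))/131604480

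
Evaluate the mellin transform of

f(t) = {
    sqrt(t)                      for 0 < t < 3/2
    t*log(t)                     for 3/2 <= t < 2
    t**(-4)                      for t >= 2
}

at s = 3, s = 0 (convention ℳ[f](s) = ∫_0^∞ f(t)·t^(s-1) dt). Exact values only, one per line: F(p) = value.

F(3) = -81*log(3)/64 - 47/256 + 27*sqrt(6)/56 + 337*log(2)/64
F(0) = -31/64 + log(8*sqrt(6)/9) + sqrt(6)

linearity at 3/2, 2 turns ℳ[f](s) into 3 summed integrals
over [0, 3/2), the kernel integral of sqrt(t) enters the sum
the [3/2, 2) slice contributes ∫ t*log(t)·t^(s-1) dt
piece [2, ∞): integrate t**(-4) against the kernel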